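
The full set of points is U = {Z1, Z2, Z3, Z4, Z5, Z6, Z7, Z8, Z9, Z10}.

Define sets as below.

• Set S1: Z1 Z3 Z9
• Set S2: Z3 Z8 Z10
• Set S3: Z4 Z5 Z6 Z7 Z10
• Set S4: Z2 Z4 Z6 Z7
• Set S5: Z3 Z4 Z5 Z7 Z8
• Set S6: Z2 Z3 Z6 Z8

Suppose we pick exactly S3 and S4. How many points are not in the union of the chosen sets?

Union of S3, S4 = {Z2, Z4, Z5, Z6, Z7, Z10}.
Not covered: Z1, Z3, Z8, Z9 — 4 points.

4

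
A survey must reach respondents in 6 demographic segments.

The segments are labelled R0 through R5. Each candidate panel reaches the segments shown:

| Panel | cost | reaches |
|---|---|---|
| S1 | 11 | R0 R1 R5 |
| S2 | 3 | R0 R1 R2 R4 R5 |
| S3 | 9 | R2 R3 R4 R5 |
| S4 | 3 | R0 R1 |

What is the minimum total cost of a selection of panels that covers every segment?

12

S2, S3 together cover every segment (S2 ∪ S3 = {R0, R1, R2, R3, R4, R5}); total cost 3 + 9 = 12.
No covering selection has total cost below 12.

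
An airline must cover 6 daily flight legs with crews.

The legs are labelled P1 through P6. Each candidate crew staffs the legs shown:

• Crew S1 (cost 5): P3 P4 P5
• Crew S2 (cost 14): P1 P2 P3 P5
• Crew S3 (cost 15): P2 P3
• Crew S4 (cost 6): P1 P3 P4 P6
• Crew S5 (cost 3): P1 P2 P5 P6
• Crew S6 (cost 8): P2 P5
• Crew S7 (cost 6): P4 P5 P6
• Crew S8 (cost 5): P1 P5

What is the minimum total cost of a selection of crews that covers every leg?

S1, S5 together cover every leg (S1 ∪ S5 = {P1, P2, P3, P4, P5, P6}); total cost 5 + 3 = 8.
No covering selection has total cost below 8.

8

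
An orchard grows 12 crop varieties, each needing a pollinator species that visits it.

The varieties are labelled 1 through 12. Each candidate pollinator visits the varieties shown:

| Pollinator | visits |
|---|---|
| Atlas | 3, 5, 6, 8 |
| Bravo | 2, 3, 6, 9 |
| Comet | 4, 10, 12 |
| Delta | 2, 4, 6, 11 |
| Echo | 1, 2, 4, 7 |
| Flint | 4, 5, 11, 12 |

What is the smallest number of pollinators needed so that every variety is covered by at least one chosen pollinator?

5

Take {Atlas, Bravo, Comet, Delta, Echo}. Their union is {1, 2, 3, 4, 5, 6, 7, 8, 9, 10, 11, 12}, which is all 12 varieties.
No 4 of the 6 pollinators cover everything (all 15 combinations miss at least one variety), so 5 is optimal.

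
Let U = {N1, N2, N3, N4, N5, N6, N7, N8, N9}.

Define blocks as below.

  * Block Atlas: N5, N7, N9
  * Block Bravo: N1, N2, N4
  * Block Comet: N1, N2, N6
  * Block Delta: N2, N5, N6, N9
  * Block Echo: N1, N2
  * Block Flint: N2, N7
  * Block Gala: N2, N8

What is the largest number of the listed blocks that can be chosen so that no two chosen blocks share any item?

2

Atlas, Comet are pairwise disjoint (Atlas={N5,N7,N9}; Comet={N1,N2,N6}).
Every remaining block overlaps one of these, and no 3 of the listed blocks are pairwise disjoint, so 2 is the maximum.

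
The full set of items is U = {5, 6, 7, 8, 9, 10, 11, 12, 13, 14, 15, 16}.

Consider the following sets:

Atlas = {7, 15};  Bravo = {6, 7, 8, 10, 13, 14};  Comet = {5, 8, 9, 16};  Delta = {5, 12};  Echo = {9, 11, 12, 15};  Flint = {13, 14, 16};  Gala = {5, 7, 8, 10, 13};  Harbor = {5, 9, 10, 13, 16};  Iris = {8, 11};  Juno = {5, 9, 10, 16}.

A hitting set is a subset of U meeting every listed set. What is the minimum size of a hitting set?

4

Take H = {5, 11, 13, 15}. Each listed set contains at least one of these, so H is a hitting set of size 4.
The sets Atlas, Delta, Flint, Iris are pairwise disjoint, so any hitting set needs a separate item for each — at least 4. Hence 4 is optimal.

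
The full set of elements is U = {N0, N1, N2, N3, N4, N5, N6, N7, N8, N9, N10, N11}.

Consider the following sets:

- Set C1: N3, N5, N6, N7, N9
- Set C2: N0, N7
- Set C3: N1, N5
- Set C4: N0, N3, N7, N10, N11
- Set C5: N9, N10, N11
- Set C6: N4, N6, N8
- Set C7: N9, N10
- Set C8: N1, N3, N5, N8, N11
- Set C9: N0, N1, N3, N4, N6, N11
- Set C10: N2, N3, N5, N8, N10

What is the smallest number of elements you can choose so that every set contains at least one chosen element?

4

H = {N1, N7, N8, N9} meets every set (each contains at least one member of H), and |H| = 4.
The sets C2, C3, C6, C7 are pairwise disjoint, so any hitting set needs a separate element for each — at least 4. Hence 4 is optimal.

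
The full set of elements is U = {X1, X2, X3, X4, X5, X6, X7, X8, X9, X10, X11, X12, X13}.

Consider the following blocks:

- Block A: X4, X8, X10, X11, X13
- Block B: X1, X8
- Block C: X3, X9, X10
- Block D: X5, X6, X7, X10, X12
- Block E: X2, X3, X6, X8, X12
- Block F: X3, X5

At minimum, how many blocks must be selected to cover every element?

A, B, C, D, and E cover everything between them: the union {X1, X2, X3, X4, X5, X6, X7, X8, X9, X10, X11, X12, X13} is all of U.
No 4 of the 6 blocks cover everything (all 15 combinations miss at least one element), so 5 is optimal.

5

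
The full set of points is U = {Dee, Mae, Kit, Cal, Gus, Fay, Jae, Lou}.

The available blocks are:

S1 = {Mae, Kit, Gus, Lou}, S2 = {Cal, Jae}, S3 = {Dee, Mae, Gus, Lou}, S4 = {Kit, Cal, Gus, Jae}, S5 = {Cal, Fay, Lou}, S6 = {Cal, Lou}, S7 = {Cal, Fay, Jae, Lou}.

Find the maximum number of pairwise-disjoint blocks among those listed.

S2, S3 are pairwise disjoint (S2={Cal,Jae}; S3={Dee,Mae,Gus,Lou}).
Every remaining block overlaps one of these, and no 3 of the listed blocks are pairwise disjoint, so 2 is the maximum.

2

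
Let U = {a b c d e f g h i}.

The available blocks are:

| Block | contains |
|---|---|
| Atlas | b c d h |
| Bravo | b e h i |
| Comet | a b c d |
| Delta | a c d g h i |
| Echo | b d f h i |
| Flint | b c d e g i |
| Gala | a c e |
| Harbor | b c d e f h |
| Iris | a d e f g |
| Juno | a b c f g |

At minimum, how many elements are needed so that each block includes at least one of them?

2

The 2 elements {a, b} hit every block.
The blocks Echo, Gala are pairwise disjoint, so any hitting set needs a separate element for each — at least 2. Hence 2 is optimal.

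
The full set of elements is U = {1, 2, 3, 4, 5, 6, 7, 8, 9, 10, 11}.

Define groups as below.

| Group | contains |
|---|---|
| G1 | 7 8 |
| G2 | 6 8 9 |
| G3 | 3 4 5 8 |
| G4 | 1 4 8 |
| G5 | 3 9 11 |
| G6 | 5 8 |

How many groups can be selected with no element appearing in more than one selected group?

G1, G5 are pairwise disjoint (G1={7,8}; G5={3,9,11}).
Every remaining group overlaps one of these, and no 3 of the listed groups are pairwise disjoint, so 2 is the maximum.

2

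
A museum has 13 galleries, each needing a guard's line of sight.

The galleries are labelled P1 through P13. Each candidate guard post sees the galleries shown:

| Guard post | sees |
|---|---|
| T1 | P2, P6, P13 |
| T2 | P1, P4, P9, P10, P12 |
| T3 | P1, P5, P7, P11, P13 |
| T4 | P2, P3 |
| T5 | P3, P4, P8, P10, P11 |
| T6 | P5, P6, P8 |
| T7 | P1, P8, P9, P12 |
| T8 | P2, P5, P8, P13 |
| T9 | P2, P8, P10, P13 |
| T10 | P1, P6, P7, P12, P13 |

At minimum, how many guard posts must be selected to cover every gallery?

4

T1 and T2 and T3 and T5 together: T1 ∪ T2 ∪ T3 ∪ T5 = {P1, P2, P3, P4, P5, P6, P7, P8, P9, P10, P11, P12, P13} — every gallery is covered.
No 3 of the 10 guard posts cover everything (all 120 combinations miss at least one gallery), so 4 is optimal.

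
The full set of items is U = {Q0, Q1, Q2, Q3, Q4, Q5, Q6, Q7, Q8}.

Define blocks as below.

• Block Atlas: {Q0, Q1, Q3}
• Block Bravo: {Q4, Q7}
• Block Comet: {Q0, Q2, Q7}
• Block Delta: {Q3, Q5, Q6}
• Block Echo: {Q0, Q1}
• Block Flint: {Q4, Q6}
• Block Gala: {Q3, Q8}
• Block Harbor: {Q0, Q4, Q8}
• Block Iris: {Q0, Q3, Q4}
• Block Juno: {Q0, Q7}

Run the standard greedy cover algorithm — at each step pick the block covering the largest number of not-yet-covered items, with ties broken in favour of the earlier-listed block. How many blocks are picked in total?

5

Greedy: pick Atlas (covers 3 new) → pick Bravo (covers 2 new) → pick Delta (covers 2 new) → pick Comet (covers 1 new) → pick Gala (covers 1 new). Total picks: 5.
(The true minimum cover uses only 4 blocks, so greedy is not optimal here.)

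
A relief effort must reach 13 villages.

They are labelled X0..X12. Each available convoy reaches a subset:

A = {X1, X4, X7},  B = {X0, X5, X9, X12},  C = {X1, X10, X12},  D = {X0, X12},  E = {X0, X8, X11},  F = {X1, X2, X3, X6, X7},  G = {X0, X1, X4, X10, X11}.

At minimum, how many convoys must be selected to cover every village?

B and E and F and G together: B ∪ E ∪ F ∪ G = {X0, X1, X2, X3, X4, X5, X6, X7, X8, X9, X10, X11, X12} — every village is covered.
No 3 of the 7 convoys cover everything (all 35 combinations miss at least one village), so 4 is optimal.

4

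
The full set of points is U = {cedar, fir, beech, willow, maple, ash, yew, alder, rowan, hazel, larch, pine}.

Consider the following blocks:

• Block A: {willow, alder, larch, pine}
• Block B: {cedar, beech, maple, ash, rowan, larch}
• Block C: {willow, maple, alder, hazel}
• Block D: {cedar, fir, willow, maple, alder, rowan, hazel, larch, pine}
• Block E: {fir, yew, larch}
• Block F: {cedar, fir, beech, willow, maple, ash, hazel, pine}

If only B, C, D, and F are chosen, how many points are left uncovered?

Union of B, C, D, F = {cedar, fir, beech, willow, maple, ash, alder, rowan, hazel, larch, pine}.
Not covered: yew — 1 point.

1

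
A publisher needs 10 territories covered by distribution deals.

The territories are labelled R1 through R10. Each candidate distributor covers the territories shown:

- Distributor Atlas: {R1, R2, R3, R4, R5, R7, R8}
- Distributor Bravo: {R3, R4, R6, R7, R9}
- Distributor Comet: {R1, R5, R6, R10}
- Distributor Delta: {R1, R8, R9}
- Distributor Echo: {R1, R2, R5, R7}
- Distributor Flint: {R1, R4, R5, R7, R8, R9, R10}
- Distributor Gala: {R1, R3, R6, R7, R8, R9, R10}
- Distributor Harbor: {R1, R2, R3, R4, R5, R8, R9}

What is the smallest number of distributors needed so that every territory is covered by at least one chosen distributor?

2

Take {Gala, Harbor}. Their union is {R1, R2, R3, R4, R5, R6, R7, R8, R9, R10}, which is all 10 territories.
No single distributor has all 10 territories (the largest, Atlas, has 7), so 2 is optimal.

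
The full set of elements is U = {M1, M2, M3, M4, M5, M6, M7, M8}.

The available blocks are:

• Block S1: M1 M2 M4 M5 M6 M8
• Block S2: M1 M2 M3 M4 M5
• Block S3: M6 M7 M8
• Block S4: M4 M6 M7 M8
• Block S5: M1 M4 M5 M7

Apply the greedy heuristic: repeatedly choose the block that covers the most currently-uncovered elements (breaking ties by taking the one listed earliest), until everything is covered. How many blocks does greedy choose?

Greedy: pick S1 (covers 6 new) → pick S2 (covers 1 new) → pick S3 (covers 1 new). Total picks: 3.
(The true minimum cover uses only 2 blocks, so greedy is not optimal here.)

3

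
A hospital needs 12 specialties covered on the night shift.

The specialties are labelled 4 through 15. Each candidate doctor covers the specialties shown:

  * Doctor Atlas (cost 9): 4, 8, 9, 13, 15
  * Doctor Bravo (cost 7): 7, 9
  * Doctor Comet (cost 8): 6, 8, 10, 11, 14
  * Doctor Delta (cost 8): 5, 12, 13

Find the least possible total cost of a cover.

Atlas, Bravo, Comet, Delta together cover every specialty (Atlas ∪ Bravo ∪ Comet ∪ Delta = {4, 5, 6, 7, 8, 9, 10, 11, 12, 13, 14, 15}); total cost 9 + 7 + 8 + 8 = 32.
No covering selection has total cost below 32.

32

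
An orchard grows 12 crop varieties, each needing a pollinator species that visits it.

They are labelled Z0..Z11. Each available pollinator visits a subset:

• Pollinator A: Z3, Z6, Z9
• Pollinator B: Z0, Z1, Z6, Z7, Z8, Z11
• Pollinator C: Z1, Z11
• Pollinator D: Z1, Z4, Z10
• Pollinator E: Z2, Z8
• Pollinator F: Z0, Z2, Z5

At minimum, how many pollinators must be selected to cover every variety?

4

A and B and D and F together: A ∪ B ∪ D ∪ F = {Z0, Z1, Z2, Z3, Z4, Z5, Z6, Z7, Z8, Z9, Z10, Z11} — every variety is covered.
Only B contains Z7, so B is forced; the remaining 6 varieties need at least 3 more pollinators (each remaining pollinator adds at most 2) — so at least 4 pollinators are needed, and 4 is optimal.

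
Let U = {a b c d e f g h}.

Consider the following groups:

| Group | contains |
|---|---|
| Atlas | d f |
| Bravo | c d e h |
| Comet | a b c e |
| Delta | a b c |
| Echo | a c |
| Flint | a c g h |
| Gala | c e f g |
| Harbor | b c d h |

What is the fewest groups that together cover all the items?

3

Bravo and Delta and Gala together: Bravo ∪ Delta ∪ Gala = {a, b, c, d, e, f, g, h} — every item is covered.
No 2 of the 8 groups cover everything (all 28 combinations miss at least one item), so 3 is optimal.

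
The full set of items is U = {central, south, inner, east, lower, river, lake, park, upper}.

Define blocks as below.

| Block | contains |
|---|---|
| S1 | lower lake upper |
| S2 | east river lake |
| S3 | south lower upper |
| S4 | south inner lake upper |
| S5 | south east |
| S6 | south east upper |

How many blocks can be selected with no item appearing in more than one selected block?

S2, S3 are pairwise disjoint (S2={east,river,lake}; S3={south,lower,upper}).
Every remaining block overlaps one of these, and no 3 of the listed blocks are pairwise disjoint, so 2 is the maximum.

2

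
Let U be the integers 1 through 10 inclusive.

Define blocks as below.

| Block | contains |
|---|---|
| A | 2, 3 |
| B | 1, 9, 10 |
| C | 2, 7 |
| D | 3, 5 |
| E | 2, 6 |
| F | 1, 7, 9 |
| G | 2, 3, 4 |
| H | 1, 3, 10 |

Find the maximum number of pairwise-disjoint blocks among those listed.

3

B, D, E are pairwise disjoint (B={1,9,10}; D={3,5}; E={2,6}).
Every remaining block overlaps one of these, and no 4 of the listed blocks are pairwise disjoint, so 3 is the maximum.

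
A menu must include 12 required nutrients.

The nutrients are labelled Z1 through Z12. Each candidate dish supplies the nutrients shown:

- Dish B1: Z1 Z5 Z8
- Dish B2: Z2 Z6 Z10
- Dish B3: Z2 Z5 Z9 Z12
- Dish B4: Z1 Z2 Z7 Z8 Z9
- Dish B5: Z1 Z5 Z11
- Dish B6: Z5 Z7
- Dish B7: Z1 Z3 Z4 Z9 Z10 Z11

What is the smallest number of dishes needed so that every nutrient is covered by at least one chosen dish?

B2 and B3 and B4 and B7 together: B2 ∪ B3 ∪ B4 ∪ B7 = {Z1, Z2, Z3, Z4, Z5, Z6, Z7, Z8, Z9, Z10, Z11, Z12} — every nutrient is covered.
No 3 of the 7 dishes cover everything (all 35 combinations miss at least one nutrient), so 4 is optimal.

4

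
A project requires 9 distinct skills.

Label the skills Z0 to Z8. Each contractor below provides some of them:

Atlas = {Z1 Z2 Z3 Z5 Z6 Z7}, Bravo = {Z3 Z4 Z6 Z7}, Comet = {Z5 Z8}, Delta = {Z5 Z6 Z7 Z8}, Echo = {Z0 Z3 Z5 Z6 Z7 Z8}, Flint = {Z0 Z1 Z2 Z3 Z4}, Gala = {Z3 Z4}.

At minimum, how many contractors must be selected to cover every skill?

Delta and Flint together: Delta ∪ Flint = {Z0, Z1, Z2, Z3, Z4, Z5, Z6, Z7, Z8} — every skill is covered.
No single contractor has all 9 skills (the largest, Atlas, has 6), so 2 is optimal.

2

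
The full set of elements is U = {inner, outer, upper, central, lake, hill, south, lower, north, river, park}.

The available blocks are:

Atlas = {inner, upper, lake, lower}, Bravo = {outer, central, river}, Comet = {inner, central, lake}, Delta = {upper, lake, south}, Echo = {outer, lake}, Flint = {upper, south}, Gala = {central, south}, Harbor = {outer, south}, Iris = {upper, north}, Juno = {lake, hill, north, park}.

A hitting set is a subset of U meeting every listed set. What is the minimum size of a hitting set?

4

The 4 elements {outer, upper, central, north} hit every block.
No choice of 3 elements meets every block, so 4 is the minimum.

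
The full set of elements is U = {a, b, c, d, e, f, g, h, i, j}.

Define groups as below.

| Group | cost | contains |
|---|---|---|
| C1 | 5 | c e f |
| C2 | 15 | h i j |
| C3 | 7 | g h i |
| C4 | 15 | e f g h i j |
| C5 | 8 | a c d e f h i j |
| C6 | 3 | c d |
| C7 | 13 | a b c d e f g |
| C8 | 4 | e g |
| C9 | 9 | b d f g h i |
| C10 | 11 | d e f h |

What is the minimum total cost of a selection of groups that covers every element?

17

C5, C9 together cover every element (C5 ∪ C9 = {a, b, c, d, e, f, g, h, i, j}); total cost 8 + 9 = 17.
The greedy pick C5, C8, C9 costs 21; no covering selection beats 17.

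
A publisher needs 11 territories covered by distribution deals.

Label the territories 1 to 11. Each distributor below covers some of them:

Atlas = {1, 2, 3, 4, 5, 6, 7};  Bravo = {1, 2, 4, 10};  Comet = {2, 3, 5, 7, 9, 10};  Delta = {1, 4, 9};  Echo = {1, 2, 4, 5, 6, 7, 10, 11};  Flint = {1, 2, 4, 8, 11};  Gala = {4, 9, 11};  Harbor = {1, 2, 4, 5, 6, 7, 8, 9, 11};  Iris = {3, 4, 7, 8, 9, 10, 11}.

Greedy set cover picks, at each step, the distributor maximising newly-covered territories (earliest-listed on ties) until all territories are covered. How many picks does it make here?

Greedy: pick Harbor (covers 9 new) → pick Comet (covers 2 new). Total picks: 2.

2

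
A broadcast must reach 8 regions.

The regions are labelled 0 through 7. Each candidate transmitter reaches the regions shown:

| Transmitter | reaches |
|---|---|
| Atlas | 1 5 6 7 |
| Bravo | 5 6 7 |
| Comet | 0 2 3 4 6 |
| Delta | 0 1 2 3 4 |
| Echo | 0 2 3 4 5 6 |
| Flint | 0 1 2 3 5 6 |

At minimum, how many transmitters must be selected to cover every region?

2

Take {Atlas, Delta}. Their union is {0, 1, 2, 3, 4, 5, 6, 7}, which is all 8 regions.
No single transmitter has all 8 regions (the largest, Echo, has 6), so 2 is optimal.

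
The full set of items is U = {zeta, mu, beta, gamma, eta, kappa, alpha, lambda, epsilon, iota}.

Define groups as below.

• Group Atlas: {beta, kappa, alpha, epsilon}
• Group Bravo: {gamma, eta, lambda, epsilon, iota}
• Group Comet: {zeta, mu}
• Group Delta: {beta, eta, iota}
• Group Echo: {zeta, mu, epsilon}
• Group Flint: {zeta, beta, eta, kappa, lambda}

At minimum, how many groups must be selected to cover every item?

3

Atlas, Bravo, and Echo cover everything between them: the union {zeta, mu, beta, gamma, eta, kappa, alpha, lambda, epsilon, iota} is all of U.
Only Bravo contains gamma, so Bravo is forced; the remaining 5 items need at least 2 more groups (each remaining group adds at most 3) — so at least 3 groups are needed, and 3 is optimal.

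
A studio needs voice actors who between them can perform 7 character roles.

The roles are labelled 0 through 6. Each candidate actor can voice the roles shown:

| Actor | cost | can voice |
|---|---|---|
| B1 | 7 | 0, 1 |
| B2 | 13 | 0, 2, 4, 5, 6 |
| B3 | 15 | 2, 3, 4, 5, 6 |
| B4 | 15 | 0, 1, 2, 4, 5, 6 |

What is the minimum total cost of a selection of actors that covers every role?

B1, B3 together cover every role (B1 ∪ B3 = {0, 1, 2, 3, 4, 5, 6}); total cost 7 + 15 = 22.
The greedy pick B4, B3 costs 30; no covering selection beats 22.

22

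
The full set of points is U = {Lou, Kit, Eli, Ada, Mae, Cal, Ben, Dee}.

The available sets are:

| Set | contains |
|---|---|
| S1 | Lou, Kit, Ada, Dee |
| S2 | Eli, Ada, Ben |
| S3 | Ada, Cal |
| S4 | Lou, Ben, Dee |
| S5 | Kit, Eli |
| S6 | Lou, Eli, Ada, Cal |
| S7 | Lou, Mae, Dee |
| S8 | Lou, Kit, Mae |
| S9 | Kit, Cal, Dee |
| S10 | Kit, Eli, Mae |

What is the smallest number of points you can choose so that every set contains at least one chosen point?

H = {Lou, Eli, Cal} meets every set (each contains at least one member of H), and |H| = 3.
The sets S3, S4, S10 are pairwise disjoint, so any hitting set needs a separate point for each — at least 3. Hence 3 is optimal.

3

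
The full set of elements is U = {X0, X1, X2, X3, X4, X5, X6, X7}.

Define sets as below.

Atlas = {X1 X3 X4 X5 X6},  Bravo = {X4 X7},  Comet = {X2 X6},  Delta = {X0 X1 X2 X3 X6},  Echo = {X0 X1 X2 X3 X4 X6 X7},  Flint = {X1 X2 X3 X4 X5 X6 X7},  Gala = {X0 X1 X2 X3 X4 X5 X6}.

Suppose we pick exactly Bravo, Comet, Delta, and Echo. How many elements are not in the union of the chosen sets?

Union of Bravo, Comet, Delta, Echo = {X0, X1, X2, X3, X4, X6, X7}.
Not covered: X5 — 1 element.

1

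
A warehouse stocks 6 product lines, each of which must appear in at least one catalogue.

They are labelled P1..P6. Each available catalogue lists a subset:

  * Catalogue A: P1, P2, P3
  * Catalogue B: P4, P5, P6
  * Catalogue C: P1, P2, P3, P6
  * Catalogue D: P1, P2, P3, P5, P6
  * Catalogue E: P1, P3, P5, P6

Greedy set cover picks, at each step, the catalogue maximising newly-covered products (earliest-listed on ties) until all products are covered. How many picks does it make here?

2

Greedy: pick D (covers 5 new) → pick B (covers 1 new). Total picks: 2.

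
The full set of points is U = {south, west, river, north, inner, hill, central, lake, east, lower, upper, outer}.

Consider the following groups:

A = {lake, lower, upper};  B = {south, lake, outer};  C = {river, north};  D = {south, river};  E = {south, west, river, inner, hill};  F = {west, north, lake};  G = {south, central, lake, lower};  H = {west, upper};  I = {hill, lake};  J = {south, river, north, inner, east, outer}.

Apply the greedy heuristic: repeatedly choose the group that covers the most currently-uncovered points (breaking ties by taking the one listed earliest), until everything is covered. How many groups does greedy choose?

4

Greedy: pick J (covers 6 new) → pick A (covers 3 new) → pick E (covers 2 new) → pick G (covers 1 new). Total picks: 4.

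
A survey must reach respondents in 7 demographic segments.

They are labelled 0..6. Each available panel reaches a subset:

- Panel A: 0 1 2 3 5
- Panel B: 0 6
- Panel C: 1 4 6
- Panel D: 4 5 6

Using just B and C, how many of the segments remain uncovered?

3

Union of B, C = {0, 1, 4, 6}.
Not covered: 2, 3, 5 — 3 segments.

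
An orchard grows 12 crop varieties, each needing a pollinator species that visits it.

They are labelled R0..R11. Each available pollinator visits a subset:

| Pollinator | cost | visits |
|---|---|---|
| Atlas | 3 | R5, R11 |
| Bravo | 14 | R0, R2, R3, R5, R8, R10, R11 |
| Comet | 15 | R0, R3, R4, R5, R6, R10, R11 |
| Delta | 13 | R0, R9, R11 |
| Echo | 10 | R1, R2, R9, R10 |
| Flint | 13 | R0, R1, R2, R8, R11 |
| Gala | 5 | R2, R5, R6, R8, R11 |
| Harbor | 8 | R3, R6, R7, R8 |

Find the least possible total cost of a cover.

Comet, Echo, Harbor together cover every variety (Comet ∪ Echo ∪ Harbor = {R0, R1, R2, R3, R4, R5, R6, R7, R8, R9, R10, R11}); total cost 15 + 10 + 8 = 33.
The greedy pick Gala, Echo, Harbor, Comet costs 38; no covering selection beats 33.

33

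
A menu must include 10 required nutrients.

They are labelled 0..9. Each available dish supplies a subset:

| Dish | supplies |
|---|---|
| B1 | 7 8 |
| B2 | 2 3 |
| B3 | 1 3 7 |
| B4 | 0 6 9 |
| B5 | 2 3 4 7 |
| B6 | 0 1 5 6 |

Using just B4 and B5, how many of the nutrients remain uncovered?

Union of B4, B5 = {0, 2, 3, 4, 6, 7, 9}.
Not covered: 1, 5, 8 — 3 nutrients.

3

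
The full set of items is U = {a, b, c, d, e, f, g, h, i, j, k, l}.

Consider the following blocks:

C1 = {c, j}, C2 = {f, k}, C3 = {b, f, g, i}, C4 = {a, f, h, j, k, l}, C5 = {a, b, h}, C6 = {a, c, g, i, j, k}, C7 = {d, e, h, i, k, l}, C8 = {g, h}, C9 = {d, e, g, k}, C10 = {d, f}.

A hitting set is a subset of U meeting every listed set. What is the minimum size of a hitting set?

Take T = {d, f, h, j}. Each listed block contains at least one of these, so T is a hitting set of size 4.
No choice of 3 items meets every block, so 4 is the minimum.

4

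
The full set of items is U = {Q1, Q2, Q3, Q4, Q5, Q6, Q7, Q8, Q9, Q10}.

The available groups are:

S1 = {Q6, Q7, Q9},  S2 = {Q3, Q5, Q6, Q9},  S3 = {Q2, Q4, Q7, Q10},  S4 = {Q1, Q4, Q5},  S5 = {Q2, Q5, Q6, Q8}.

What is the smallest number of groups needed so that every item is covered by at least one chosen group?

Take {S2, S3, S4, S5}. Their union is {Q1, Q2, Q3, Q4, Q5, Q6, Q7, Q8, Q9, Q10}, which is all 10 items.
Only S4 contains Q1, so S4 is forced; the remaining 7 items need at least 3 more groups (each remaining group adds at most 3) — so at least 4 groups are needed, and 4 is optimal.

4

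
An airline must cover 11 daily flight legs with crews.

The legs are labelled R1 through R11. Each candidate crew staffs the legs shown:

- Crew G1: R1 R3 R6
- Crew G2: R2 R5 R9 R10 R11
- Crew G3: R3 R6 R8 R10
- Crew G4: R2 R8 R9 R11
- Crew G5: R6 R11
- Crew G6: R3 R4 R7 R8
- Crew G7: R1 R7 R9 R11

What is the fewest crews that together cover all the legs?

Take {G1, G2, G6}. Their union is {R1, R2, R3, R4, R5, R6, R7, R8, R9, R10, R11}, which is all 11 legs.
Each crew has at most 5 legs, and 2·5 = 10 < 11 — so at least 3 crews are needed, and 3 is optimal.

3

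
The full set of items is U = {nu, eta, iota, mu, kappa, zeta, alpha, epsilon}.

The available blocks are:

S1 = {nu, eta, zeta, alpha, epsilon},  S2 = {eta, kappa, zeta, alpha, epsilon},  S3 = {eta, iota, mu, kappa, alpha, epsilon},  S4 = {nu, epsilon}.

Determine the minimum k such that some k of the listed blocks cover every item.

S1 and S3 cover everything between them: the union {nu, eta, iota, mu, kappa, zeta, alpha, epsilon} is all of U.
No single block has all 8 items (the largest, S3, has 6), so 2 is optimal.

2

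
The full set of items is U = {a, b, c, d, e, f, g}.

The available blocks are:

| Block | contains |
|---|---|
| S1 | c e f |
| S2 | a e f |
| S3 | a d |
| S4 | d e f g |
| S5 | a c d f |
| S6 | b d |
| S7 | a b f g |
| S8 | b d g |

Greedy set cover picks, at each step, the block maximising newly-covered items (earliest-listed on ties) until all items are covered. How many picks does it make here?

3

Greedy: pick S4 (covers 4 new) → pick S5 (covers 2 new) → pick S6 (covers 1 new). Total picks: 3.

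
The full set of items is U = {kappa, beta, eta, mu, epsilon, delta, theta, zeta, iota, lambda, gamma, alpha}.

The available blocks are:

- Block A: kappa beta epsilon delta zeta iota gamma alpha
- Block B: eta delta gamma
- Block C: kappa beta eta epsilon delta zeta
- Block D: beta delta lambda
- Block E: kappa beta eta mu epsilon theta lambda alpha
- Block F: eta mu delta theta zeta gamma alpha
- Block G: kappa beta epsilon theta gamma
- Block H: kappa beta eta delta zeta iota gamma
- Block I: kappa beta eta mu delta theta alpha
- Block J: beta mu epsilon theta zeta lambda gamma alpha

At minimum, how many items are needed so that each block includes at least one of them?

Take T = {epsilon, delta}. Each listed block contains at least one of these, so T is a hitting set of size 2.
No single item lies in every block, so at least 2 are needed and 2 is optimal.

2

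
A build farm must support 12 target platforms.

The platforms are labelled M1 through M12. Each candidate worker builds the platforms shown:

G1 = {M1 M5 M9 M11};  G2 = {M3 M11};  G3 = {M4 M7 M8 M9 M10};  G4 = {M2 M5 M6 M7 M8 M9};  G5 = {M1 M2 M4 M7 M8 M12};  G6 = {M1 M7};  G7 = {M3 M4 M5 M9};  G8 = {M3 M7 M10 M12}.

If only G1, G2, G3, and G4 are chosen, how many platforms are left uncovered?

Union of G1, G2, G3, G4 = {M1, M2, M3, M4, M5, M6, M7, M8, M9, M10, M11}.
Not covered: M12 — 1 platform.

1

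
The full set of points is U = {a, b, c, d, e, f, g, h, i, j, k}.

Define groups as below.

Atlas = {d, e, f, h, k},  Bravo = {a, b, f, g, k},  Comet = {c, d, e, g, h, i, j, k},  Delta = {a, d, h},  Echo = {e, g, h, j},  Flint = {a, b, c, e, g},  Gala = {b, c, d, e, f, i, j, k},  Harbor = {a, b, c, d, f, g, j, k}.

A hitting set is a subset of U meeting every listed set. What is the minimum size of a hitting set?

The 2 points {b, h} hit every group.
No single point lies in every group, so at least 2 are needed and 2 is optimal.

2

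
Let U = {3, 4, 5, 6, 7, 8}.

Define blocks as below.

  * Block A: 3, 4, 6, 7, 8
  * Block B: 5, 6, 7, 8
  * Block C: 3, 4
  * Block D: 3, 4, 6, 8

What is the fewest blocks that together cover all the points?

2

A and B together: A ∪ B = {3, 4, 5, 6, 7, 8} — every point is covered.
No single block has all 6 points (the largest, A, has 5), so 2 is optimal.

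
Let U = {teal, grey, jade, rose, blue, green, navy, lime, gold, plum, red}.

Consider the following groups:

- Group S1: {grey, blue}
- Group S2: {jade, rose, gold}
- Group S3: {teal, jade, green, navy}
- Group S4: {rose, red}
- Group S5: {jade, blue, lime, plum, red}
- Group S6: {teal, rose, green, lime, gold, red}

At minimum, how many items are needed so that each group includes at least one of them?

3

Take H = {rose, blue, green}. Each listed group contains at least one of these, so H is a hitting set of size 3.
The groups S1, S3, S4 are pairwise disjoint, so any hitting set needs a separate item for each — at least 3. Hence 3 is optimal.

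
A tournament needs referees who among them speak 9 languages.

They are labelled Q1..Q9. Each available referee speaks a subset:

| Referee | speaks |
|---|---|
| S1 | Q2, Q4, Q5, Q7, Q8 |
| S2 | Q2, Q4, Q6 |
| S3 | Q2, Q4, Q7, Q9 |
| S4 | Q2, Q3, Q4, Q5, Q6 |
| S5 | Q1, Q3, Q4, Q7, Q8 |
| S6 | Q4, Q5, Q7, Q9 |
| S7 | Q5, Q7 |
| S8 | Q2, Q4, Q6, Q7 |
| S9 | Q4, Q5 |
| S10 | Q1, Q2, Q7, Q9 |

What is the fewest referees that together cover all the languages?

S5 and S6 and S8 together: S5 ∪ S6 ∪ S8 = {Q1, Q2, Q3, Q4, Q5, Q6, Q7, Q8, Q9} — every language is covered.
No 2 of the 10 referees cover everything (all 45 combinations miss at least one language), so 3 is optimal.

3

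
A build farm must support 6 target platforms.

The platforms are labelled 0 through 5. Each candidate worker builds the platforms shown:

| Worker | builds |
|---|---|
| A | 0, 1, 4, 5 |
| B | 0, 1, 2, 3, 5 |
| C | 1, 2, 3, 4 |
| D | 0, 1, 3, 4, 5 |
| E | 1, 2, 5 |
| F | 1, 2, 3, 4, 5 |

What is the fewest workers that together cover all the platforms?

2

Take {A, B}. Their union is {0, 1, 2, 3, 4, 5}, which is all 6 platforms.
No single worker has all 6 platforms (the largest, B, has 5), so 2 is optimal.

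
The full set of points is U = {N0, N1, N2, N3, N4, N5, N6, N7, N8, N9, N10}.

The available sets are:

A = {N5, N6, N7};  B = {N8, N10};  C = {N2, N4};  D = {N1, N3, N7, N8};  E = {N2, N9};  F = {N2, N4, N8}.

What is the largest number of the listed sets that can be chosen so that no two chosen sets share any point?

3

A, B, E are pairwise disjoint (A={N5,N6,N7}; B={N8,N10}; E={N2,N9}).
Every remaining set overlaps one of these, and no 4 of the listed sets are pairwise disjoint, so 3 is the maximum.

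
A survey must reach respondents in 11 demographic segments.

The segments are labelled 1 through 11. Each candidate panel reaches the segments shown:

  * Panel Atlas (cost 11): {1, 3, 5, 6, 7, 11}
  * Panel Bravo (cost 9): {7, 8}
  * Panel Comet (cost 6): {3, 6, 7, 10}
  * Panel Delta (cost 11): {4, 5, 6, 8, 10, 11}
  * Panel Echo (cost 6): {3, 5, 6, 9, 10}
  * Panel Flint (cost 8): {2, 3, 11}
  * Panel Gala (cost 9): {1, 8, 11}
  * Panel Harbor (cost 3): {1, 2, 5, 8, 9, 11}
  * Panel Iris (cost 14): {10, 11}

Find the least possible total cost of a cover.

20

Comet, Delta, Harbor together cover every segment (Comet ∪ Delta ∪ Harbor = {1, 2, 3, 4, 5, 6, 7, 8, 9, 10, 11}); total cost 6 + 11 + 3 = 20.
No covering selection has total cost below 20.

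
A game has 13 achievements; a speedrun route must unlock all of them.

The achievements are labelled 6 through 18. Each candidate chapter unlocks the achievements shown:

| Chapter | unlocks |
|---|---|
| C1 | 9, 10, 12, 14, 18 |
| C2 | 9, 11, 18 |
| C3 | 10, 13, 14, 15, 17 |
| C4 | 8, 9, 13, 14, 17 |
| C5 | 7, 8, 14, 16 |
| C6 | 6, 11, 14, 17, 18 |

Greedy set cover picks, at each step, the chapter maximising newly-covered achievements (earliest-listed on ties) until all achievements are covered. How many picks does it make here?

4

Greedy: pick C1 (covers 5 new) → pick C3 (covers 3 new) → pick C5 (covers 3 new) → pick C6 (covers 2 new). Total picks: 4.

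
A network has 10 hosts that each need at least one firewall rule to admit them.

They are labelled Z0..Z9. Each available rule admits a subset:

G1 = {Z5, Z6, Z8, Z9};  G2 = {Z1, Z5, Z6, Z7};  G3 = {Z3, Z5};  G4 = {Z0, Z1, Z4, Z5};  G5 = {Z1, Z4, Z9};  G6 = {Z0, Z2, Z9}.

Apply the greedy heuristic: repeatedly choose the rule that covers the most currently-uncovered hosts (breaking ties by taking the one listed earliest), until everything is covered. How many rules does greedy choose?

Greedy: pick G1 (covers 4 new) → pick G4 (covers 3 new) → pick G2 (covers 1 new) → pick G3 (covers 1 new) → pick G6 (covers 1 new). Total picks: 5.

5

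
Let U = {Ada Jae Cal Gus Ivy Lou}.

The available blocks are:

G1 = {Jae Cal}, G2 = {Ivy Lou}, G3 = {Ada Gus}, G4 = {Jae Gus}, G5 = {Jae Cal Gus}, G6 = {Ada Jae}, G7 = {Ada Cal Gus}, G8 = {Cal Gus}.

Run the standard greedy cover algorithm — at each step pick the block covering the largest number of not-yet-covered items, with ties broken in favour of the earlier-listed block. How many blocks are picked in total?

Greedy: pick G5 (covers 3 new) → pick G2 (covers 2 new) → pick G3 (covers 1 new). Total picks: 3.

3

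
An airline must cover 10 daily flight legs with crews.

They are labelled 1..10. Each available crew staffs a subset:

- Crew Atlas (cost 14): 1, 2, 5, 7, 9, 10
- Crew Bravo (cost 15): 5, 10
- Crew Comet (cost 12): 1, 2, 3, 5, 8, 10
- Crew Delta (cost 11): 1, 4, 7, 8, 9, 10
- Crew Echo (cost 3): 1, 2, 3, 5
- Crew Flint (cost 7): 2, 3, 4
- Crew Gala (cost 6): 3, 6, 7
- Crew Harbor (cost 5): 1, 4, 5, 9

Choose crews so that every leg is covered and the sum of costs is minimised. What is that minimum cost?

Delta, Echo, Gala together cover every leg (Delta ∪ Echo ∪ Gala = {1, 2, 3, 4, 5, 6, 7, 8, 9, 10}); total cost 11 + 3 + 6 = 20.
No covering selection has total cost below 20.

20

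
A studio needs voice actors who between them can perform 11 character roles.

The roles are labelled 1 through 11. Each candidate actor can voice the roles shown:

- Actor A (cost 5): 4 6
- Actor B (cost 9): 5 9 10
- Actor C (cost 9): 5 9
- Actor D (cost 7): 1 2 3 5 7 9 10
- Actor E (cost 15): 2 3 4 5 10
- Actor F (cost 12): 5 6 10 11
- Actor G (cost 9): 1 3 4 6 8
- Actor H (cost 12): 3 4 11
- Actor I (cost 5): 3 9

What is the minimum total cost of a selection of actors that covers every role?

D, F, G together cover every role (D ∪ F ∪ G = {1, 2, 3, 4, 5, 6, 7, 8, 9, 10, 11}); total cost 7 + 12 + 9 = 28.
The greedy pick D, A, G, F costs 33; no covering selection beats 28.

28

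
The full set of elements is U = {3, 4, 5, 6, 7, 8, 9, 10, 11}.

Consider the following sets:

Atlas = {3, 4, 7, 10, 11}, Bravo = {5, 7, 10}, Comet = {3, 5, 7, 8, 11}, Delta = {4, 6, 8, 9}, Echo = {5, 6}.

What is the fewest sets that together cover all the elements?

Bravo and Comet and Delta together: Bravo ∪ Comet ∪ Delta = {3, 4, 5, 6, 7, 8, 9, 10, 11} — every element is covered.
Only Delta contains 9, so Delta is forced; the remaining 5 elements need at least 2 more sets (each remaining set adds at most 4) — so at least 3 sets are needed, and 3 is optimal.

3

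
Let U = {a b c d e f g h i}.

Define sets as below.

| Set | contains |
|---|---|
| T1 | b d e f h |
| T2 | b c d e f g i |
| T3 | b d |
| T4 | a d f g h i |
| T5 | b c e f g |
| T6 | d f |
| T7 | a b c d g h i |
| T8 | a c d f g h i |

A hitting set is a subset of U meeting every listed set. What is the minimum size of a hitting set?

2

The 2 points {b, f} hit every set.
No single point lies in every set, so at least 2 are needed and 2 is optimal.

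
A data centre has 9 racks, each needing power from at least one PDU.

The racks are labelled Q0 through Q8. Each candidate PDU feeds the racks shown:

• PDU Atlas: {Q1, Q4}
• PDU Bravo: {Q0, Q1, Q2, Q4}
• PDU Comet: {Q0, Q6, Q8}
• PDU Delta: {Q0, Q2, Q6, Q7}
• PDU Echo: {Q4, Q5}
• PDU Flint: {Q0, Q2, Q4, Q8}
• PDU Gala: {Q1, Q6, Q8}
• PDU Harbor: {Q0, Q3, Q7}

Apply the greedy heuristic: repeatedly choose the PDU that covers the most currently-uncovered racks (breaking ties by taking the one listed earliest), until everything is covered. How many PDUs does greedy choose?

Greedy: pick Bravo (covers 4 new) → pick Comet (covers 2 new) → pick Harbor (covers 2 new) → pick Echo (covers 1 new). Total picks: 4.

4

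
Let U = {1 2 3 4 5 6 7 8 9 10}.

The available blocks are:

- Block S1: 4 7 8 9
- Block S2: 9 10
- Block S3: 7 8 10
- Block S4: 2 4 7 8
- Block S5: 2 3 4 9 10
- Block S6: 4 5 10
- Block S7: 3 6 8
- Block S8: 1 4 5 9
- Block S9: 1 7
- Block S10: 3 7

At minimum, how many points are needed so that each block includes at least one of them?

H = {3, 5, 7, 10} meets every block (each contains at least one member of H), and |H| = 4.
No choice of 3 points meets every block, so 4 is the minimum.

4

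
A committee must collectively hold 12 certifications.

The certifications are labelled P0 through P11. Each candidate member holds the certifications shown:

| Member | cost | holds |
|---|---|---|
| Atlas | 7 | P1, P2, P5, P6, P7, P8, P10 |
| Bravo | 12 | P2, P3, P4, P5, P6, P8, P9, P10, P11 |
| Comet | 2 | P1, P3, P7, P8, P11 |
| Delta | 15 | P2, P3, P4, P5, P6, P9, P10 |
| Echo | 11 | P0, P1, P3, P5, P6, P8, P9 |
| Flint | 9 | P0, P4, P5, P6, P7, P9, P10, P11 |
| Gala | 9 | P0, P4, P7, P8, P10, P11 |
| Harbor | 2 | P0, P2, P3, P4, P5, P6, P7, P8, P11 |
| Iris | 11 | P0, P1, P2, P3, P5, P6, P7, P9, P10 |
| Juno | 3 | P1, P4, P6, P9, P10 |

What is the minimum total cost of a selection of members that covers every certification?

Harbor, Juno together cover every certification (Harbor ∪ Juno = {P0, P1, P2, P3, P4, P5, P6, P7, P8, P9, P10, P11}); total cost 2 + 3 = 5.
No covering selection has total cost below 5.

5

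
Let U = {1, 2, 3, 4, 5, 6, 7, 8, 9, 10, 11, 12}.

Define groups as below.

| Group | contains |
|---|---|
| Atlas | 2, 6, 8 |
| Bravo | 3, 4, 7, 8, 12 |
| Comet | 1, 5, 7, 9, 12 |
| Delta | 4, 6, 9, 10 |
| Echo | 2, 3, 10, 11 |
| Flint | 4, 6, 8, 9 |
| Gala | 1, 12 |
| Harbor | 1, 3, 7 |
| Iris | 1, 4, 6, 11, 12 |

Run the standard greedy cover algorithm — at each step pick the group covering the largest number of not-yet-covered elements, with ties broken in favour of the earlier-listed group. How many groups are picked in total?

Greedy: pick Bravo (covers 5 new) → pick Comet (covers 3 new) → pick Echo (covers 3 new) → pick Atlas (covers 1 new). Total picks: 4.
(The true minimum cover uses only 3 groups, so greedy is not optimal here.)

4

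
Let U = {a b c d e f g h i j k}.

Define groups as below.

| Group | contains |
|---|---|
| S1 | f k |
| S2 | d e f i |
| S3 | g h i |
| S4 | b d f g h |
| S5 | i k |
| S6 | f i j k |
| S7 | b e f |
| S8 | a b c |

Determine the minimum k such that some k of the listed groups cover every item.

Take {S2, S4, S6, S8}. Their union is {a, b, c, d, e, f, g, h, i, j, k}, which is all 11 items.
No 3 of the 8 groups cover everything (all 56 combinations miss at least one item), so 4 is optimal.

4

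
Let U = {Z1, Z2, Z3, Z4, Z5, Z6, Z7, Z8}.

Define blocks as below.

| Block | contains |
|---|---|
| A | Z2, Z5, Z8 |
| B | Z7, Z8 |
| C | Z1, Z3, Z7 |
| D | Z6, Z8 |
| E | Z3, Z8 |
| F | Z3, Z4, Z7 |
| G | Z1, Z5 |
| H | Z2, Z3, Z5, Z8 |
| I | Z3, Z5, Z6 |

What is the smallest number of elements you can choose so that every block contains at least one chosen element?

3

The 3 elements {Z1, Z3, Z8} hit every block.
The blocks D, F, G are pairwise disjoint, so any hitting set needs a separate element for each — at least 3. Hence 3 is optimal.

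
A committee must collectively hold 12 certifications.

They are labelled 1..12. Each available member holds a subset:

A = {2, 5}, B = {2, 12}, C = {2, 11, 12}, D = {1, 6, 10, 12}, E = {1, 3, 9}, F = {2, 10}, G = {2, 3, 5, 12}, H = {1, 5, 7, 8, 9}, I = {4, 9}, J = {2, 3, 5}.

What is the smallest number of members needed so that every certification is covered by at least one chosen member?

Take {C, D, G, H, I}. Their union is {1, 2, 3, 4, 5, 6, 7, 8, 9, 10, 11, 12}, which is all 12 certifications.
No 4 of the 10 members cover everything (all 210 combinations miss at least one certification), so 5 is optimal.

5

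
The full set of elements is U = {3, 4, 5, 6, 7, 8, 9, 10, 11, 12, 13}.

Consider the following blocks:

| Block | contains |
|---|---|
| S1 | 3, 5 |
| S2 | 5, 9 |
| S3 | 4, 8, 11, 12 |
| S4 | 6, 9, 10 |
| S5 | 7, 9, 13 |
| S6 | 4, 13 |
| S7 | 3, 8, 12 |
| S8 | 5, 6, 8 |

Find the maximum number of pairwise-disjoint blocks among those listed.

S1, S3, S5 are pairwise disjoint (S1={3,5}; S3={4,8,11,12}; S5={7,9,13}).
Every remaining block overlaps one of these, and no 4 of the listed blocks are pairwise disjoint, so 3 is the maximum.

3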